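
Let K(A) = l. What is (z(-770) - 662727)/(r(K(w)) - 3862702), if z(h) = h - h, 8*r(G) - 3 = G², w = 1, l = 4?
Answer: 5301816/30901597 ≈ 0.17157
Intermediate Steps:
K(A) = 4
r(G) = 3/8 + G²/8
z(h) = 0
(z(-770) - 662727)/(r(K(w)) - 3862702) = (0 - 662727)/((3/8 + (⅛)*4²) - 3862702) = -662727/((3/8 + (⅛)*16) - 3862702) = -662727/((3/8 + 2) - 3862702) = -662727/(19/8 - 3862702) = -662727/(-30901597/8) = -662727*(-8/30901597) = 5301816/30901597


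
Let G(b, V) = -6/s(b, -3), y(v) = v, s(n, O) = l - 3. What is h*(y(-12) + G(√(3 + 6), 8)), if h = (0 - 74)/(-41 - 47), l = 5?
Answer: -555/44 ≈ -12.614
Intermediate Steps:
s(n, O) = 2 (s(n, O) = 5 - 3 = 2)
h = 37/44 (h = -74/(-88) = -74*(-1/88) = 37/44 ≈ 0.84091)
G(b, V) = -3 (G(b, V) = -6/2 = -6*½ = -3)
h*(y(-12) + G(√(3 + 6), 8)) = 37*(-12 - 3)/44 = (37/44)*(-15) = -555/44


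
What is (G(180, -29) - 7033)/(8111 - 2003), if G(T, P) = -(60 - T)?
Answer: -6913/6108 ≈ -1.1318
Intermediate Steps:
G(T, P) = -60 + T
(G(180, -29) - 7033)/(8111 - 2003) = ((-60 + 180) - 7033)/(8111 - 2003) = (120 - 7033)/6108 = -6913*1/6108 = -6913/6108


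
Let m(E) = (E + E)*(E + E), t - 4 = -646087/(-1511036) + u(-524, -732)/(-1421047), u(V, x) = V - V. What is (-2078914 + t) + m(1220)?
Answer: 5854796724927/1511036 ≈ 3.8747e+6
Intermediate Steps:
u(V, x) = 0
t = 6690231/1511036 (t = 4 + (-646087/(-1511036) + 0/(-1421047)) = 4 + (-646087*(-1/1511036) + 0*(-1/1421047)) = 4 + (646087/1511036 + 0) = 4 + 646087/1511036 = 6690231/1511036 ≈ 4.4276)
m(E) = 4*E² (m(E) = (2*E)*(2*E) = 4*E²)
(-2078914 + t) + m(1220) = (-2078914 + 6690231/1511036) + 4*1220² = -3141307204673/1511036 + 4*1488400 = -3141307204673/1511036 + 5953600 = 5854796724927/1511036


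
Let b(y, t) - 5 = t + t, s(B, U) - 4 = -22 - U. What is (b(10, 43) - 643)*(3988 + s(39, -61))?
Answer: -2225112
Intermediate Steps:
s(B, U) = -18 - U (s(B, U) = 4 + (-22 - U) = -18 - U)
b(y, t) = 5 + 2*t (b(y, t) = 5 + (t + t) = 5 + 2*t)
(b(10, 43) - 643)*(3988 + s(39, -61)) = ((5 + 2*43) - 643)*(3988 + (-18 - 1*(-61))) = ((5 + 86) - 643)*(3988 + (-18 + 61)) = (91 - 643)*(3988 + 43) = -552*4031 = -2225112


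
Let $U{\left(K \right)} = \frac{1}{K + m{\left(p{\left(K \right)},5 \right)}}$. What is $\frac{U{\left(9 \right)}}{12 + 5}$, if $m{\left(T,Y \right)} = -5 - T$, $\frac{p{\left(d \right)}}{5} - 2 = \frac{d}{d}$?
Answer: $- \frac{1}{187} \approx -0.0053476$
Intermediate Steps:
$p{\left(d \right)} = 15$ ($p{\left(d \right)} = 10 + 5 \frac{d}{d} = 10 + 5 \cdot 1 = 10 + 5 = 15$)
$U{\left(K \right)} = \frac{1}{-20 + K}$ ($U{\left(K \right)} = \frac{1}{K - 20} = \frac{1}{-20 + K}$)
$\frac{U{\left(9 \right)}}{12 + 5} = \frac{1}{\left(12 + 5\right) \left(-20 + 9\right)} = \frac{1}{17 \left(-11\right)} = \frac{1}{17} \left(- \frac{1}{11}\right) = - \frac{1}{187}$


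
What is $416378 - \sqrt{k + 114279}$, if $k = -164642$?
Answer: $416378 - i \sqrt{50363} \approx 4.1638 \cdot 10^{5} - 224.42 i$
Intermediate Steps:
$416378 - \sqrt{k + 114279} = 416378 - \sqrt{-164642 + 114279} = 416378 - \sqrt{-50363} = 416378 - i \sqrt{50363}$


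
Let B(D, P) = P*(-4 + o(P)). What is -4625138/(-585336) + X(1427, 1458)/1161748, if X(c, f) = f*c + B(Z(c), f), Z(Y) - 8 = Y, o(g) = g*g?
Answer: 227594617014535/85001615916 ≈ 2677.5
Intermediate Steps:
o(g) = g²
Z(Y) = 8 + Y
B(D, P) = P*(-4 + P²)
X(c, f) = c*f + f*(-4 + f²) (X(c, f) = f*c + f*(-4 + f²) = c*f + f*(-4 + f²))
-4625138/(-585336) + X(1427, 1458)/1161748 = -4625138/(-585336) + (1458*(-4 + 1427 + 1458²))/1161748 = -4625138*(-1/585336) + (1458*(-4 + 1427 + 2125764))*(1/1161748) = 2312569/292668 + (1458*2127187)*(1/1161748) = 2312569/292668 + 3101438646*(1/1161748) = 2312569/292668 + 1550719323/580874 = 227594617014535/85001615916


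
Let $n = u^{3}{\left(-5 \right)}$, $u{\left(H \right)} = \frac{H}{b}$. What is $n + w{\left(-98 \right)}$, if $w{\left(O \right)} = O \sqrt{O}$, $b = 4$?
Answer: $- \frac{125}{64} - 686 i \sqrt{2} \approx -1.9531 - 970.15 i$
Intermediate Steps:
$u{\left(H \right)} = \frac{H}{4}$
$w{\left(O \right)} = O^{\frac{3}{2}}$
$n = - \frac{125}{64}$ ($n = \left(\frac{1}{4} \left(-5\right)\right)^{3} = \left(- \frac{5}{4}\right)^{3} = - \frac{125}{64} \approx -1.9531$)
$n + w{\left(-98 \right)} = - \frac{125}{64} + \left(-98\right)^{\frac{3}{2}} = - \frac{125}{64} - 686 i \sqrt{2}$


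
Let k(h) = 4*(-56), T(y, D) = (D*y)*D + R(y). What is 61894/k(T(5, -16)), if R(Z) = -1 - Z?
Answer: -4421/16 ≈ -276.31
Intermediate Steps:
T(y, D) = -1 - y + y*D**2 (T(y, D) = (D*y)*D + (-1 - y) = y*D**2 + (-1 - y) = -1 - y + y*D**2)
k(h) = -224
61894/k(T(5, -16)) = 61894/(-224) = 61894*(-1/224) = -4421/16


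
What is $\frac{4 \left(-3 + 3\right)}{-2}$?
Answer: $0$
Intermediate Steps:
$\frac{4 \left(-3 + 3\right)}{-2} = - \frac{4 \cdot 0}{2} = \left(- \frac{1}{2}\right) 0 = 0$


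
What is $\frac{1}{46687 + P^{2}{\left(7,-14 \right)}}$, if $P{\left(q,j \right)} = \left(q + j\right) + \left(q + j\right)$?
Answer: $\frac{1}{46883} \approx 2.133 \cdot 10^{-5}$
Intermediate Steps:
$P{\left(q,j \right)} = 2 j + 2 q$ ($P{\left(q,j \right)} = \left(j + q\right) + \left(j + q\right) = 2 j + 2 q$)
$\frac{1}{46687 + P^{2}{\left(7,-14 \right)}} = \frac{1}{46687 + \left(2 \left(-14\right) + 2 \cdot 7\right)^{2}} = \frac{1}{46687 + \left(-28 + 14\right)^{2}} = \frac{1}{46687 + \left(-14\right)^{2}} = \frac{1}{46687 + 196} = \frac{1}{46883}$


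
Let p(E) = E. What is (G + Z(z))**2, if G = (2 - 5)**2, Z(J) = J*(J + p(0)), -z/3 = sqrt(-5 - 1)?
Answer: 2025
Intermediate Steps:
z = -3*I*sqrt(6) (z = -3*sqrt(-5 - 1) = -3*I*sqrt(6) ≈ -7.3485*I)
Z(J) = J**2 (Z(J) = J*(J + 0) = J*J = J**2)
G = 9 (G = (-3)**2 = 9)
(G + Z(z))**2 = (9 + (-3*I*sqrt(6))**2)**2 = (9 - 54)**2 = (-45)**2 = 2025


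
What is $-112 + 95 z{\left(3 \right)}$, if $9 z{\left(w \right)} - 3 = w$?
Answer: $- \frac{146}{3} \approx -48.667$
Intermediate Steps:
$z{\left(w \right)} = \frac{1}{3} + \frac{w}{9}$
$-112 + 95 z{\left(3 \right)} = -112 + 95 \left(\frac{1}{3} + \frac{1}{9} \cdot 3\right) = -112 + 95 \left(\frac{1}{3} + \frac{1}{3}\right) = -112 + 95 \cdot \frac{2}{3} = -112 + \frac{190}{3} = - \frac{146}{3}$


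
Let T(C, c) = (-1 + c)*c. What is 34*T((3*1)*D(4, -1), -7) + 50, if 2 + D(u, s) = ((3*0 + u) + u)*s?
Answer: 1954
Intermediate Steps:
D(u, s) = -2 + 2*s*u (D(u, s) = -2 + ((3*0 + u) + u)*s = -2 + ((0 + u) + u)*s = -2 + (u + u)*s = -2 + (2*u)*s = -2 + 2*s*u)
T(C, c) = c*(-1 + c)
34*T((3*1)*D(4, -1), -7) + 50 = 34*(-7*(-1 - 7)) + 50 = 34*(-7*(-8)) + 50 = 34*56 + 50 = 1904 + 50 = 1954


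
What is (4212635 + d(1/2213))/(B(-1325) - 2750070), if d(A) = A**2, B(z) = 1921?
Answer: -20630828057316/13458699719981 ≈ -1.5329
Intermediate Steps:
(4212635 + d(1/2213))/(B(-1325) - 2750070) = (4212635 + (1/2213)**2)/(1921 - 2750070) = (4212635 + (1/2213)**2)/(-2748149) = (4212635 + 1/4897369)*(-1/2748149) = (20630828057316/4897369)*(-1/2748149) = -20630828057316/13458699719981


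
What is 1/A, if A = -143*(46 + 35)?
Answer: -1/11583 ≈ -8.6333e-5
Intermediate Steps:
A = -11583 (A = -143*81 = -11583)
1/A = 1/(-11583) = -1/11583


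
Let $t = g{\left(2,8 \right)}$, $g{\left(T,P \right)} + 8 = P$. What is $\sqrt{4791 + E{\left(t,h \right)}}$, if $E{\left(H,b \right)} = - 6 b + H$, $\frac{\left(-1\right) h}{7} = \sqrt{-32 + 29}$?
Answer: $\sqrt{4791 + 42 i \sqrt{3}} \approx 69.219 + 0.5255 i$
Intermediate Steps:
$g{\left(T,P \right)} = -8 + P$
$t = 0$ ($t = -8 + 8 = 0$)
$h = - 7 i \sqrt{3}$ ($h = - 7 \sqrt{-32 + 29} = - 7 \sqrt{-3} = - 7 i \sqrt{3} \approx - 12.124 i$)
$E{\left(H,b \right)} = H - 6 b$
$\sqrt{4791 + E{\left(t,h \right)}} = \sqrt{4791 + \left(0 - 6 \left(- 7 i \sqrt{3}\right)\right)} = \sqrt{4791 + \left(0 + 42 i \sqrt{3}\right)} = \sqrt{4791 + 42 i \sqrt{3}}$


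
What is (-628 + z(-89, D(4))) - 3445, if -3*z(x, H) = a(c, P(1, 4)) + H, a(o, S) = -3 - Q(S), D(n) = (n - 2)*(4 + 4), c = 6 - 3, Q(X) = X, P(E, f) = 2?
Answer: -12230/3 ≈ -4076.7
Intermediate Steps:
c = 3
D(n) = -16 + 8*n (D(n) = (-2 + n)*8 = -16 + 8*n)
a(o, S) = -3 - S
z(x, H) = 5/3 - H/3 (z(x, H) = -((-3 - 1*2) + H)/3 = -((-3 - 2) + H)/3 = -(-5 + H)/3 = 5/3 - H/3)
(-628 + z(-89, D(4))) - 3445 = (-628 + (5/3 - (-16 + 8*4)/3)) - 3445 = (-628 + (5/3 - (-16 + 32)/3)) - 3445 = (-628 + (5/3 - ⅓*16)) - 3445 = (-628 + (5/3 - 16/3)) - 3445 = (-628 - 11/3) - 3445 = -1895/3 - 3445 = -12230/3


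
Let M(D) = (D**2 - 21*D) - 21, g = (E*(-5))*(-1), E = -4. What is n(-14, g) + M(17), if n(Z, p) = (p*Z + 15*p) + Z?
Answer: -123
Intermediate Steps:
g = -20 (g = -4*(-5)*(-1) = 20*(-1) = -20)
n(Z, p) = Z + 15*p + Z*p (n(Z, p) = (Z*p + 15*p) + Z = (15*p + Z*p) + Z = Z + 15*p + Z*p)
M(D) = -21 + D**2 - 21*D
n(-14, g) + M(17) = (-14 + 15*(-20) - 14*(-20)) + (-21 + 17**2 - 21*17) = (-14 - 300 + 280) + (-21 + 289 - 357) = -34 - 89 = -123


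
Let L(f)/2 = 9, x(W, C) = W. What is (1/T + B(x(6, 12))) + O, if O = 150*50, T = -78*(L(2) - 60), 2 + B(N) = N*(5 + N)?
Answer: 24779665/3276 ≈ 7564.0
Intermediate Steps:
L(f) = 18 (L(f) = 2*9 = 18)
B(N) = -2 + N*(5 + N)
T = 3276 (T = -78*(18 - 60) = -78*(-42) = 3276)
O = 7500
(1/T + B(x(6, 12))) + O = (1/3276 + (-2 + 6² + 5*6)) + 7500 = (1/3276 + (-2 + 36 + 30)) + 7500 = (1/3276 + 64) + 7500 = 209665/3276 + 7500 = 24779665/3276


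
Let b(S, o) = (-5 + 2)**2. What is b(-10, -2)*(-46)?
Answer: -414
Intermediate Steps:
b(S, o) = 9 (b(S, o) = (-3)**2 = 9)
b(-10, -2)*(-46) = 9*(-46) = -414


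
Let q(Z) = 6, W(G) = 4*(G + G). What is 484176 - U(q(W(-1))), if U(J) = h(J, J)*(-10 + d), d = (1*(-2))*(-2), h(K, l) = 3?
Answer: 484194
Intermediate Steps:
W(G) = 8*G (W(G) = 4*(2*G) = 8*G)
d = 4 (d = -2*(-2) = 4)
U(J) = -18 (U(J) = 3*(-10 + 4) = 3*(-6) = -18)
484176 - U(q(W(-1))) = 484176 - 1*(-18) = 484176 + 18 = 484194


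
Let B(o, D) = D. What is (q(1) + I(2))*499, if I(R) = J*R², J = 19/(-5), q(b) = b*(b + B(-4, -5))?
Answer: -47904/5 ≈ -9580.8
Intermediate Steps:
q(b) = b*(-5 + b) (q(b) = b*(b - 5) = b*(-5 + b))
J = -19/5 (J = 19*(-⅕) = -19/5 ≈ -3.8000)
I(R) = -19*R²/5
(q(1) + I(2))*499 = (1*(-5 + 1) - 19/5*2²)*499 = (1*(-4) - 19/5*4)*499 = (-4 - 76/5)*499 = -96/5*499 = -47904/5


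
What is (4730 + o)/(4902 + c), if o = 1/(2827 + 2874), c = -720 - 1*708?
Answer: 8988577/6601758 ≈ 1.3615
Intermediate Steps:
c = -1428 (c = -720 - 708 = -1428)
o = 1/5701 ≈ 0.00017541
(4730 + o)/(4902 + c) = (4730 + 1/5701)/(4902 - 1428) = (26965731/5701)/3474 = (26965731/5701)*(1/3474) = 8988577/6601758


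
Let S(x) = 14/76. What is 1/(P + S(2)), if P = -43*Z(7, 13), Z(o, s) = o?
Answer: -38/11431 ≈ -0.0033243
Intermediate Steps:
P = -301 (P = -43*7 = -301)
S(x) = 7/38 (S(x) = 14*(1/76) = 7/38)
1/(P + S(2)) = 1/(-301 + 7/38) = 1/(-11431/38) = -38/11431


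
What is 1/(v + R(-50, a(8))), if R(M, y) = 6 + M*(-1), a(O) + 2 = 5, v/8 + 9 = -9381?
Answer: -1/75064 ≈ -1.3322e-5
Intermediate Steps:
v = -75120 (v = -72 + 8*(-9381) = -72 - 75048 = -75120)
a(O) = 3 (a(O) = -2 + 5 = 3)
R(M, y) = 6 - M
1/(v + R(-50, a(8))) = 1/(-75120 + (6 - 1*(-50))) = 1/(-75120 + (6 + 50)) = 1/(-75120 + 56) = 1/(-75064) = -1/75064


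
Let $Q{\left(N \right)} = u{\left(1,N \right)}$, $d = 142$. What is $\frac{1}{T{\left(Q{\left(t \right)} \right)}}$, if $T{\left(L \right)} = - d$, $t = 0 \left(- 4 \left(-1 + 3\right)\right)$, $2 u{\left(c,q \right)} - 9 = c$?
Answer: $- \frac{1}{142} \approx -0.0070423$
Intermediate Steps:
$u{\left(c,q \right)} = \frac{9}{2} + \frac{c}{2}$
$t = 0$ ($t = 0 \left(\left(-4\right) 2\right) = 0 \left(-8\right) = 0$)
$Q{\left(N \right)} = 5$ ($Q{\left(N \right)} = \frac{9}{2} + \frac{1}{2} \cdot 1 = \frac{9}{2} + \frac{1}{2} = 5$)
$T{\left(L \right)} = -142$ ($T{\left(L \right)} = \left(-1\right) 142 = -142$)
$\frac{1}{T{\left(Q{\left(t \right)} \right)}} = \frac{1}{-142} = - \frac{1}{142}$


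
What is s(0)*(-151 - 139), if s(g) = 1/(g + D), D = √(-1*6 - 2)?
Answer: 145*I*√2/2 ≈ 102.53*I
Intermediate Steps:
D = 2*I*√2 (D = √(-6 - 2) = √(-8) = 2*I*√2 ≈ 2.8284*I)
s(g) = 1/(g + 2*I*√2)
s(0)*(-151 - 139) = (-151 - 139)/(0 + 2*I*√2) = -290/(2*I*√2) = -I*√2/4*(-290) = 145*I*√2/2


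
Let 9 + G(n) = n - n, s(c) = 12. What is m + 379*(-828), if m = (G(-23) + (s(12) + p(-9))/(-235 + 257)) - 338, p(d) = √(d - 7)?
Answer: -3455743/11 + 2*I/11 ≈ -3.1416e+5 + 0.18182*I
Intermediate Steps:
p(d) = √(-7 + d)
G(n) = -9 (G(n) = -9 + (n - n) = -9 + 0 = -9)
m = -3811/11 + 2*I/11 (m = (-9 + (12 + √(-7 - 9))/(-235 + 257)) - 338 = (-9 + (12 + √(-16))/22) - 338 = (-9 + (12 + 4*I)*(1/22)) - 338 = (-9 + (6/11 + 2*I/11)) - 338 = (-93/11 + 2*I/11) - 338 = -3811/11 + 2*I/11 ≈ -346.45 + 0.18182*I)
m + 379*(-828) = (-3811/11 + 2*I/11) + 379*(-828) = (-3811/11 + 2*I/11) - 313812 = -3455743/11 + 2*I/11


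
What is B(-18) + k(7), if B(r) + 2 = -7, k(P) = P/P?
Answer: -8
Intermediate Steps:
k(P) = 1
B(r) = -9 (B(r) = -2 - 7 = -9)
B(-18) + k(7) = -9 + 1 = -8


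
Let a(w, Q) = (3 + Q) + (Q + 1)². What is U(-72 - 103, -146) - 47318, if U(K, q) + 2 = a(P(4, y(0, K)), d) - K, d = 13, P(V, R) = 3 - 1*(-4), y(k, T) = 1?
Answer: -46933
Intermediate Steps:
P(V, R) = 7 (P(V, R) = 3 + 4 = 7)
a(w, Q) = 3 + Q + (1 + Q)² (a(w, Q) = (3 + Q) + (1 + Q)² = 3 + Q + (1 + Q)²)
U(K, q) = 210 - K (U(K, q) = -2 + ((3 + 13 + (1 + 13)²) - K) = -2 + ((3 + 13 + 14²) - K) = -2 + ((3 + 13 + 196) - K) = -2 + (212 - K) = 210 - K)
U(-72 - 103, -146) - 47318 = (210 - (-72 - 103)) - 47318 = (210 - 1*(-175)) - 47318 = (210 + 175) - 47318 = 385 - 47318 = -46933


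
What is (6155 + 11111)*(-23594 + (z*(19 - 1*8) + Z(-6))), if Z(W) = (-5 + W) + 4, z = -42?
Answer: -415471758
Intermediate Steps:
Z(W) = -1 + W
(6155 + 11111)*(-23594 + (z*(19 - 1*8) + Z(-6))) = (6155 + 11111)*(-23594 + (-42*(19 - 1*8) + (-1 - 6))) = 17266*(-23594 + (-42*(19 - 8) - 7)) = 17266*(-23594 + (-42*11 - 7)) = 17266*(-23594 + (-462 - 7)) = 17266*(-23594 - 469) = 17266*(-24063) = -415471758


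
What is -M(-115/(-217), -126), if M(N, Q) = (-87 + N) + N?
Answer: 18649/217 ≈ 85.940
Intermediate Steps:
M(N, Q) = -87 + 2*N
-M(-115/(-217), -126) = -(-87 + 2*(-115/(-217))) = -(-87 + 2*(-115*(-1/217))) = -(-87 + 2*(115/217)) = -(-87 + 230/217) = -1*(-18649/217) = 18649/217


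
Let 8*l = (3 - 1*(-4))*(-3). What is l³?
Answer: -9261/512 ≈ -18.088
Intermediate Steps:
l = -21/8 (l = ((3 - 1*(-4))*(-3))/8 = ((3 + 4)*(-3))/8 = (7*(-3))/8 = (⅛)*(-21) = -21/8 ≈ -2.6250)
l³ = (-21/8)³ = -9261/512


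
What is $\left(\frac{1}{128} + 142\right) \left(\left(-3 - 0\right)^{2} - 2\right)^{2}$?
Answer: $\frac{890673}{128} \approx 6958.4$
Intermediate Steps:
$\left(\frac{1}{128} + 142\right) \left(\left(-3 - 0\right)^{2} - 2\right)^{2} = \left(\frac{1}{128} + 142\right) \left(\left(-3 + 0\right)^{2} - 2\right)^{2} = \frac{18177 \left(\left(-3\right)^{2} - 2\right)^{2}}{128} = \frac{18177 \left(9 - 2\right)^{2}}{128} = \frac{18177 \cdot 7^{2}}{128} = \frac{18177}{128} \cdot 49 = \frac{890673}{128}$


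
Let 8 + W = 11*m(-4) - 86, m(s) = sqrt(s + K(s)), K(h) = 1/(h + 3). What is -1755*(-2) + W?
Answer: 3416 + 11*I*sqrt(5) ≈ 3416.0 + 24.597*I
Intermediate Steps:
K(h) = 1/(3 + h)
m(s) = sqrt(s + 1/(3 + s))
W = -94 + 11*I*sqrt(5) (W = -8 + (11*sqrt((1 - 4*(3 - 4))/(3 - 4)) - 86) = -8 + (11*sqrt((1 - 4*(-1))/(-1)) - 86) = -8 + (11*sqrt(-(1 + 4)) - 86) = -8 + (11*sqrt(-1*5) - 86) = -8 + (11*sqrt(-5) - 86) = -8 + (11*(I*sqrt(5)) - 86) = -8 + (11*I*sqrt(5) - 86) = -8 + (-86 + 11*I*sqrt(5)) = -94 + 11*I*sqrt(5) ≈ -94.0 + 24.597*I)
-1755*(-2) + W = -1755*(-2) + (-94 + 11*I*sqrt(5)) = 3510 + (-94 + 11*I*sqrt(5)) = 3416 + 11*I*sqrt(5)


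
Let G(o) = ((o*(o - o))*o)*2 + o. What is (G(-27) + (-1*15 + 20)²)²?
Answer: 4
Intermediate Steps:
G(o) = o (G(o) = ((o*0)*o)*2 + o = (0*o)*2 + o = 0*2 + o = 0 + o = o)
(G(-27) + (-1*15 + 20)²)² = (-27 + (-1*15 + 20)²)² = (-27 + (-15 + 20)²)² = (-27 + 5²)² = (-27 + 25)² = (-2)² = 4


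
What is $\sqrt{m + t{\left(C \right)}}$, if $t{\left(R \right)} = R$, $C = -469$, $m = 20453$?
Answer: $4 \sqrt{1249} \approx 141.36$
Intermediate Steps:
$\sqrt{m + t{\left(C \right)}} = \sqrt{20453 - 469} = \sqrt{19984} = 4 \sqrt{1249}$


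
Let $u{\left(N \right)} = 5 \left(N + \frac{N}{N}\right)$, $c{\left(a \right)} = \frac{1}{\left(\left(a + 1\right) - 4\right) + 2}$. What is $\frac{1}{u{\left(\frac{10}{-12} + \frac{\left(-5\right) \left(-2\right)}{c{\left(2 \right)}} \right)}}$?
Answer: $\frac{6}{305} \approx 0.019672$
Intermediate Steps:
$c{\left(a \right)} = \frac{1}{-1 + a}$ ($c{\left(a \right)} = \frac{1}{\left(\left(1 + a\right) - 4\right) + 2} = \frac{1}{\left(-3 + a\right) + 2} = \frac{1}{-1 + a}$)
$u{\left(N \right)} = 5 + 5 N$ ($u{\left(N \right)} = 5 \left(N + 1\right) = 5 \left(1 + N\right) = 5 + 5 N$)
$\frac{1}{u{\left(\frac{10}{-12} + \frac{\left(-5\right) \left(-2\right)}{c{\left(2 \right)}} \right)}} = \frac{1}{5 + 5 \left(\frac{10}{-12} + \frac{\left(-5\right) \left(-2\right)}{\frac{1}{-1 + 2}}\right)} = \frac{1}{5 + 5 \left(10 \left(- \frac{1}{12}\right) + \frac{10}{1^{-1}}\right)} = \frac{1}{5 + 5 \left(- \frac{5}{6} + \frac{10}{1}\right)} = \frac{1}{5 + 5 \left(- \frac{5}{6} + 10 \cdot 1\right)} = \frac{1}{5 + 5 \left(- \frac{5}{6} + 10\right)} = \frac{1}{5 + 5 \cdot \frac{55}{6}} = \frac{1}{5 + \frac{275}{6}} = \frac{1}{\frac{305}{6}} = \frac{6}{305}$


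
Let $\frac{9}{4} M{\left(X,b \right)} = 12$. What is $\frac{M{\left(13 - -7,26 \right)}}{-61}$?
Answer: $- \frac{16}{183} \approx -0.087432$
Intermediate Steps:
$M{\left(X,b \right)} = \frac{16}{3}$ ($M{\left(X,b \right)} = \frac{4}{9} \cdot 12 = \frac{16}{3}$)
$\frac{M{\left(13 - -7,26 \right)}}{-61} = \frac{16}{3 \left(-61\right)} = \frac{16}{3} \left(- \frac{1}{61}\right) = - \frac{16}{183}$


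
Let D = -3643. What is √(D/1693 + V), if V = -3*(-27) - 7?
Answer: √205934827/1693 ≈ 8.4763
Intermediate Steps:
V = 74 (V = 81 - 7 = 74)
√(D/1693 + V) = √(-3643/1693 + 74) = √(121639/1693) = √205934827/1693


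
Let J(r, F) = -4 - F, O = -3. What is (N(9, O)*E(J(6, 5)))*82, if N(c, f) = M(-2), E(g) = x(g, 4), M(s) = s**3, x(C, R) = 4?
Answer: -2624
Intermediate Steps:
E(g) = 4
N(c, f) = -8 (N(c, f) = (-2)**3 = -8)
(N(9, O)*E(J(6, 5)))*82 = -8*4*82 = -32*82 = -2624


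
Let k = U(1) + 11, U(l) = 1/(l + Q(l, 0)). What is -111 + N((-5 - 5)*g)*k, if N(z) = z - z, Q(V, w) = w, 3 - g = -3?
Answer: -111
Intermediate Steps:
g = 6 (g = 3 - 1*(-3) = 3 + 3 = 6)
U(l) = 1/l (U(l) = 1/(l + 0) = 1/l)
k = 12 (k = 1/1 + 11 = 1 + 11 = 12)
N(z) = 0
-111 + N((-5 - 5)*g)*k = -111 + 0*12 = -111 + 0 = -111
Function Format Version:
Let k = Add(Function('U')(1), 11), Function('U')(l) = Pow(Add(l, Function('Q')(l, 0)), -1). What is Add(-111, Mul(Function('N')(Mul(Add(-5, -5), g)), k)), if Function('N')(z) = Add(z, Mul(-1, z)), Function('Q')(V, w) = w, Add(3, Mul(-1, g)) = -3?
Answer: -111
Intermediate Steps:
g = 6 (g = Add(3, Mul(-1, -3)) = Add(3, 3) = 6)
Function('U')(l) = Pow(l, -1) (Function('U')(l) = Pow(Add(l, 0), -1) = Pow(l, -1))
k = 12 (k = Add(Pow(1, -1), 11) = Add(1, 11) = 12)
Function('N')(z) = 0
Add(-111, Mul(Function('N')(Mul(Add(-5, -5), g)), k)) = Add(-111, Mul(0, 12)) = Add(-111, 0) = -111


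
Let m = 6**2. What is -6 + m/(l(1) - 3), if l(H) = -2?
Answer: -66/5 ≈ -13.200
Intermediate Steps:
m = 36
-6 + m/(l(1) - 3) = -6 + 36/(-2 - 3) = -6 + 36/(-5) = -6 + 36*(-1/5) = -6 - 36/5 = -66/5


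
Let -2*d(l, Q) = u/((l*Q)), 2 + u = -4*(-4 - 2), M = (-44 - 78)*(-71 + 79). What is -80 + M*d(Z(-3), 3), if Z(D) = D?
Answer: -11456/9 ≈ -1272.9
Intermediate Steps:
M = -976 (M = -122*8 = -976)
u = 22 (u = -2 - 4*(-4 - 2) = -2 - 4*(-6) = -2 + 24 = 22)
d(l, Q) = -11/(Q*l) (d(l, Q) = -11/(l*Q) = -11/(Q*l))
-80 + M*d(Z(-3), 3) = -80 - (-10736)/(3*(-3)) = -80 - (-10736)*(-1)/(3*3) = -80 - 976*11/9 = -80 - 10736/9 = -11456/9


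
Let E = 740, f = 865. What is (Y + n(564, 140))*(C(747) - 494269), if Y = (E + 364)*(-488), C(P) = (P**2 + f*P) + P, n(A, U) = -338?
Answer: -383099995780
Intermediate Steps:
C(P) = P**2 + 866*P (C(P) = (P**2 + 865*P) + P = P**2 + 866*P)
Y = -538752 (Y = (740 + 364)*(-488) = 1104*(-488) = -538752)
(Y + n(564, 140))*(C(747) - 494269) = (-538752 - 338)*(747*(866 + 747) - 494269) = -539090*(747*1613 - 494269) = -539090*(1204911 - 494269) = -539090*710642 = -383099995780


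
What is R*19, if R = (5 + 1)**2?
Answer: 684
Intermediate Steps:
R = 36 (R = 6**2 = 36)
R*19 = 36*19 = 684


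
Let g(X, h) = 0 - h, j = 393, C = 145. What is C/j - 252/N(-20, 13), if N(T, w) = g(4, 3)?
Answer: 33157/393 ≈ 84.369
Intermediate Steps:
g(X, h) = -h
N(T, w) = -3 (N(T, w) = -1*3 = -3)
C/j - 252/N(-20, 13) = 145/393 - 252/(-3) = 145*(1/393) - 252*(-⅓) = 145/393 + 84 = 33157/393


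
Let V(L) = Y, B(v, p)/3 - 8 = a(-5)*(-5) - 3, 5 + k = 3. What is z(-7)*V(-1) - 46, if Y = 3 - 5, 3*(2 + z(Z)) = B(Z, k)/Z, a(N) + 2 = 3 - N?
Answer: -344/7 ≈ -49.143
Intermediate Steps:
a(N) = 1 - N (a(N) = -2 + (3 - N) = 1 - N)
k = -2 (k = -5 + 3 = -2)
B(v, p) = -75 (B(v, p) = 24 + 3*((1 - 1*(-5))*(-5) - 3) = 24 + 3*((1 + 5)*(-5) - 3) = 24 + 3*(6*(-5) - 3) = 24 + 3*(-30 - 3) = 24 + 3*(-33) = 24 - 99 = -75)
z(Z) = -2 - 25/Z (z(Z) = -2 + (-75/Z)/3 = -2 - 25/Z)
Y = -2
V(L) = -2
z(-7)*V(-1) - 46 = (-2 - 25/(-7))*(-2) - 46 = (-2 - 25*(-1/7))*(-2) - 46 = (-2 + 25/7)*(-2) - 46 = (11/7)*(-2) - 46 = -22/7 - 46 = -344/7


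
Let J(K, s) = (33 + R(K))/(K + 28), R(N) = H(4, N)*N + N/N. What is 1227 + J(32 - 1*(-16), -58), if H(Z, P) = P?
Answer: 47795/38 ≈ 1257.8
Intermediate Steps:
R(N) = 1 + N² (R(N) = N*N + N/N = N² + 1 = 1 + N²)
J(K, s) = (34 + K²)/(28 + K) (J(K, s) = (33 + (1 + K²))/(K + 28) = (34 + K²)/(28 + K))
1227 + J(32 - 1*(-16), -58) = 1227 + (34 + (32 - 1*(-16))²)/(28 + (32 - 1*(-16))) = 1227 + (34 + (32 + 16)²)/(28 + (32 + 16)) = 1227 + (34 + 48²)/(28 + 48) = 1227 + (34 + 2304)/76 = 1227 + (1/76)*2338 = 1227 + 1169/38 = 47795/38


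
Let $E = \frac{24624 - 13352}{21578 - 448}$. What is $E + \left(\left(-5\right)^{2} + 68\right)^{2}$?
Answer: $\frac{91382321}{10565} \approx 8649.5$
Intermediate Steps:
$E = \frac{5636}{10565}$ ($E = \frac{11272}{21130} = 11272 \cdot \frac{1}{21130} = \frac{5636}{10565} \approx 0.53346$)
$E + \left(\left(-5\right)^{2} + 68\right)^{2} = \frac{5636}{10565} + \left(\left(-5\right)^{2} + 68\right)^{2} = \frac{5636}{10565} + \left(25 + 68\right)^{2} = \frac{5636}{10565} + 93^{2} = \frac{5636}{10565} + 8649 = \frac{91382321}{10565}$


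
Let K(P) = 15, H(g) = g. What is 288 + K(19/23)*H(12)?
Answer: 468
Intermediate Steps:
288 + K(19/23)*H(12) = 288 + 15*12 = 288 + 180 = 468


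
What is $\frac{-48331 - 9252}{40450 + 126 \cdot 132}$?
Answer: $- \frac{57583}{57082} \approx -1.0088$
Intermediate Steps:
$\frac{-48331 - 9252}{40450 + 126 \cdot 132} = \frac{-48331 - 9252}{40450 + 16632} = - \frac{57583}{57082}$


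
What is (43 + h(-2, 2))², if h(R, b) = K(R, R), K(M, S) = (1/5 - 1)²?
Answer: 1190281/625 ≈ 1904.4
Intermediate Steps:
K(M, S) = 16/25 (K(M, S) = (⅕ - 1)² = (-⅘)² = 16/25)
h(R, b) = 16/25
(43 + h(-2, 2))² = (43 + 16/25)² = (1091/25)² = 1190281/625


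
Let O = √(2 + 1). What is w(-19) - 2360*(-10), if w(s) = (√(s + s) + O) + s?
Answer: 23581 + √3 + I*√38 ≈ 23583.0 + 6.1644*I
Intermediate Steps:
O = √3 ≈ 1.7320
w(s) = s + √3 + √2*√s (w(s) = (√(s + s) + √3) + s = (√(2*s) + √3) + s = (√2*√s + √3) + s = (√3 + √2*√s) + s = s + √3 + √2*√s)
w(-19) - 2360*(-10) = (-19 + √3 + √2*√(-19)) - 2360*(-10) = (-19 + √3 + √2*(I*√19)) - 118*(-200) = (-19 + √3 + I*√38) + 23600 = 23581 + √3 + I*√38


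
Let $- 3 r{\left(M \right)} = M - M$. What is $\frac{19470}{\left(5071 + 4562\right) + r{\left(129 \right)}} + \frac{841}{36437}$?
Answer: $\frac{239176581}{116999207} \approx 2.0443$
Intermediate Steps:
$r{\left(M \right)} = 0$ ($r{\left(M \right)} = - \frac{M - M}{3} = \left(- \frac{1}{3}\right) 0 = 0$)
$\frac{19470}{\left(5071 + 4562\right) + r{\left(129 \right)}} + \frac{841}{36437} = \frac{19470}{\left(5071 + 4562\right) + 0} + \frac{841}{36437} = \frac{19470}{9633 + 0} + 841 \cdot \frac{1}{36437} = \frac{19470}{9633} + \frac{841}{36437} = 19470 \cdot \frac{1}{9633} + \frac{841}{36437} = \frac{6490}{3211} + \frac{841}{36437} = \frac{239176581}{116999207}$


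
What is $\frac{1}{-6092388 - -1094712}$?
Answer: $- \frac{1}{4997676} \approx -2.0009 \cdot 10^{-7}$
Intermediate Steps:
$\frac{1}{-6092388 - -1094712} = \frac{1}{-6092388 + 1094712} = \frac{1}{-4997676} = - \frac{1}{4997676}$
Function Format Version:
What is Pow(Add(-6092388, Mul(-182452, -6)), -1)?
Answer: Rational(-1, 4997676) ≈ -2.0009e-7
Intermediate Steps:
Pow(Add(-6092388, Mul(-182452, -6)), -1) = Pow(Add(-6092388, 1094712), -1) = Pow(-4997676, -1) = Rational(-1, 4997676)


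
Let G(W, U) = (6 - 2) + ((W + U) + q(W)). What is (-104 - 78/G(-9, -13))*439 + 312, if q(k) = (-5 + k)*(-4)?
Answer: -878657/19 ≈ -46245.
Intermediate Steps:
q(k) = 20 - 4*k
G(W, U) = 24 + U - 3*W (G(W, U) = (6 - 2) + ((W + U) + (20 - 4*W)) = 4 + ((U + W) + (20 - 4*W)) = 4 + (20 + U - 3*W) = 24 + U - 3*W)
(-104 - 78/G(-9, -13))*439 + 312 = (-104 - 78/(24 - 13 - 3*(-9)))*439 + 312 = (-104 - 78/(24 - 13 + 27))*439 + 312 = (-104 - 78/38)*439 + 312 = (-104 - 1*39/19)*439 + 312 = (-104 - 39/19)*439 + 312 = -2015/19*439 + 312 = -884585/19 + 312 = -878657/19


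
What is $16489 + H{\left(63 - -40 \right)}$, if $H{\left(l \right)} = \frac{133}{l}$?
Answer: $\frac{1698500}{103} \approx 16490.0$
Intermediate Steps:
$16489 + H{\left(63 - -40 \right)} = 16489 + \frac{133}{63 - -40} = 16489 + \frac{133}{63 + 40} = 16489 + \frac{133}{103} = \frac{1698500}{103}$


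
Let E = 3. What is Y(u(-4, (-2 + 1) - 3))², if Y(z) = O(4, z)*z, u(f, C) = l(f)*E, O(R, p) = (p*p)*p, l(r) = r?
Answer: 429981696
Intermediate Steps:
O(R, p) = p³ (O(R, p) = p²*p = p³)
u(f, C) = 3*f (u(f, C) = f*3 = 3*f)
Y(z) = z⁴ (Y(z) = z³*z = z⁴)
Y(u(-4, (-2 + 1) - 3))² = ((3*(-4))⁴)² = ((-12)⁴)² = 20736² = 429981696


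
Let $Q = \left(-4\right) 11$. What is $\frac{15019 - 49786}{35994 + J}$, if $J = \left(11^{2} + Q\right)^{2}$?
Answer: $- \frac{34767}{41923} \approx -0.82931$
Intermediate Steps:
$Q = -44$
$J = 5929$ ($J = \left(11^{2} - 44\right)^{2} = \left(121 - 44\right)^{2} = 77^{2} = 5929$)
$\frac{15019 - 49786}{35994 + J} = \frac{15019 - 49786}{35994 + 5929} = - \frac{34767}{41923}$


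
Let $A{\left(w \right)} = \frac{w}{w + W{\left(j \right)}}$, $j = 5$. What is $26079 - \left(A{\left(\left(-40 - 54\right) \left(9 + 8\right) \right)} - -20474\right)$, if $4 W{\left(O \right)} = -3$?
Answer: $\frac{35837583}{6395} \approx 5604.0$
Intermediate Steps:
$W{\left(O \right)} = - \frac{3}{4}$ ($W{\left(O \right)} = \frac{1}{4} \left(-3\right) = - \frac{3}{4}$)
$A{\left(w \right)} = \frac{w}{- \frac{3}{4} + w}$ ($A{\left(w \right)} = \frac{w}{w - \frac{3}{4}} = \frac{w}{- \frac{3}{4} + w}$)
$26079 - \left(A{\left(\left(-40 - 54\right) \left(9 + 8\right) \right)} - -20474\right) = 26079 - \left(\frac{4 \left(-40 - 54\right) \left(9 + 8\right)}{-3 + 4 \left(-40 - 54\right) \left(9 + 8\right)} - -20474\right) = 26079 - \left(\frac{4 \left(\left(-94\right) 17\right)}{-3 + 4 \left(\left(-94\right) 17\right)} + 20474\right) = 26079 - \left(4 \left(-1598\right) \frac{1}{-3 + 4 \left(-1598\right)} + 20474\right) = 26079 - \left(4 \left(-1598\right) \frac{1}{-3 - 6392} + 20474\right) = 26079 - \left(4 \left(-1598\right) \frac{1}{-6395} + 20474\right) = 26079 - \left(4 \left(-1598\right) \left(- \frac{1}{6395}\right) + 20474\right) = 26079 - \left(\frac{6392}{6395} + 20474\right) = 26079 - \frac{130937622}{6395} = \frac{35837583}{6395}$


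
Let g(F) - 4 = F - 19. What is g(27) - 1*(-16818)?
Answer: 16830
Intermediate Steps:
g(F) = -15 + F (g(F) = 4 + (F - 19) = 4 + (-19 + F) = -15 + F)
g(27) - 1*(-16818) = (-15 + 27) - 1*(-16818) = 12 + 16818 = 16830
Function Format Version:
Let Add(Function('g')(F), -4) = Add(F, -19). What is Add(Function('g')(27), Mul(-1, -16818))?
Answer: 16830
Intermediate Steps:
Function('g')(F) = Add(-15, F) (Function('g')(F) = Add(4, Add(F, -19)) = Add(4, Add(-19, F)) = Add(-15, F))
Add(Function('g')(27), Mul(-1, -16818)) = Add(Add(-15, 27), Mul(-1, -16818)) = Add(12, 16818) = 16830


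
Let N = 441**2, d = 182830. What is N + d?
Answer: 377311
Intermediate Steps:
N = 194481
N + d = 194481 + 182830 = 377311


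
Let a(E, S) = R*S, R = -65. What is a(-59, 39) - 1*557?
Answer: -3092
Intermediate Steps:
a(E, S) = -65*S
a(-59, 39) - 1*557 = -65*39 - 1*557 = -2535 - 557 = -3092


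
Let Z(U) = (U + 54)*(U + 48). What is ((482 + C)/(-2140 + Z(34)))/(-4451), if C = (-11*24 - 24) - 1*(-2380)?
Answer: -143/1255182 ≈ -0.00011393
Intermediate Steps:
Z(U) = (48 + U)*(54 + U) (Z(U) = (54 + U)*(48 + U) = (48 + U)*(54 + U))
C = 2092 (C = (-264 - 24) + 2380 = -288 + 2380 = 2092)
((482 + C)/(-2140 + Z(34)))/(-4451) = ((482 + 2092)/(-2140 + (2592 + 34**2 + 102*34)))/(-4451) = (2574/(-2140 + (2592 + 1156 + 3468)))*(-1/4451) = (2574/(-2140 + 7216))*(-1/4451) = (2574/5076)*(-1/4451) = (2574*(1/5076))*(-1/4451) = (143/282)*(-1/4451) = -143/1255182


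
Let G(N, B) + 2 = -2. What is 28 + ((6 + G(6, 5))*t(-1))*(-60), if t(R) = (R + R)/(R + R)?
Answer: -92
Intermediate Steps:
G(N, B) = -4 (G(N, B) = -2 - 2 = -4)
t(R) = 1 (t(R) = (2*R)/((2*R)) = (2*R)*(1/(2*R)) = 1)
28 + ((6 + G(6, 5))*t(-1))*(-60) = 28 + ((6 - 4)*1)*(-60) = 28 + (2*1)*(-60) = 28 + 2*(-60) = 28 - 120 = -92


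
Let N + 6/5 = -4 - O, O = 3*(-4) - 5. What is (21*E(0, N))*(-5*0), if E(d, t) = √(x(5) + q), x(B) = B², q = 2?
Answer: 0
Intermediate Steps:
O = -17 (O = -12 - 5 = -17)
N = 59/5 (N = -6/5 + (-4 - 1*(-17)) = -6/5 + (-4 + 17) = -6/5 + 13 = 59/5 ≈ 11.800)
E(d, t) = 3*√3 (E(d, t) = √(5² + 2) = √(25 + 2) = √27 = 3*√3)
(21*E(0, N))*(-5*0) = (21*(3*√3))*(-5*0) = (63*√3)*0 = 0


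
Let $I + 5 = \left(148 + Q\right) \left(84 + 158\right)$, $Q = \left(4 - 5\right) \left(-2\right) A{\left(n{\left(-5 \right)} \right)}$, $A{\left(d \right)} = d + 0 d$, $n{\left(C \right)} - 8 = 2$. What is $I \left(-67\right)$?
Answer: $-2723617$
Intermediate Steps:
$n{\left(C \right)} = 10$ ($n{\left(C \right)} = 8 + 2 = 10$)
$A{\left(d \right)} = d$ ($A{\left(d \right)} = d + 0 = d$)
$Q = 20$ ($Q = \left(4 - 5\right) \left(-2\right) 10 = \left(-1\right) \left(-2\right) 10 = 2 \cdot 10 = 20$)
$I = 40651$ ($I = -5 + \left(148 + 20\right) \left(84 + 158\right) = -5 + 168 \cdot 242 = -5 + 40656 = 40651$)
$I \left(-67\right) = 40651 \left(-67\right) = -2723617$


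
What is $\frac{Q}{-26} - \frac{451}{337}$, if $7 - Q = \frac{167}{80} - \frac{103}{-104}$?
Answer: $- \frac{13569663}{9112480} \approx -1.4891$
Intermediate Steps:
$Q = \frac{4079}{1040}$ ($Q = 7 - \left(\frac{167}{80} - \frac{103}{-104}\right) = 7 - \left(167 \cdot \frac{1}{80} - - \frac{103}{104}\right) = 7 - \left(\frac{167}{80} + \frac{103}{104}\right) = 7 - \frac{3201}{1040} = \frac{4079}{1040} \approx 3.9221$)
$\frac{Q}{-26} - \frac{451}{337} = \frac{4079}{1040 \left(-26\right)} - \frac{451}{337} = \frac{4079}{1040} \left(- \frac{1}{26}\right) - \frac{451}{337} = - \frac{4079}{27040} - \frac{451}{337} = - \frac{13569663}{9112480}$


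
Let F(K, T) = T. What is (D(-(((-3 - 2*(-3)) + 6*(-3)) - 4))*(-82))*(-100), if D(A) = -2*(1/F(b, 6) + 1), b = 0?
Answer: -57400/3 ≈ -19133.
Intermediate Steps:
D(A) = -7/3 (D(A) = -2*(1/6 + 1) = -2*7/6 = -7/3)
(D(-(((-3 - 2*(-3)) + 6*(-3)) - 4))*(-82))*(-100) = -7/3*(-82)*(-100) = (574/3)*(-100) = -57400/3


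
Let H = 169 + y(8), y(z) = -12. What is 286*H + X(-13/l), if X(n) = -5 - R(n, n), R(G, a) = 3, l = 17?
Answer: 44894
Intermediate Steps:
H = 157 (H = 169 - 12 = 157)
X(n) = -8 (X(n) = -5 - 1*3 = -5 - 3 = -8)
286*H + X(-13/l) = 286*157 - 8 = 44902 - 8 = 44894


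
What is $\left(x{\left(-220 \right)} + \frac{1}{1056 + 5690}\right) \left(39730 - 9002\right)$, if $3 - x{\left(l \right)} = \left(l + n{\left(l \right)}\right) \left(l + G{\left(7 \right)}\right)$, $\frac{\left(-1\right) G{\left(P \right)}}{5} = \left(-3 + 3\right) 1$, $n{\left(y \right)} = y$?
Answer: $- \frac{10032577707204}{3373} \approx -2.9744 \cdot 10^{9}$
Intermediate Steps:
$G{\left(P \right)} = 0$ ($G{\left(P \right)} = - 5 \left(-3 + 3\right) 1 = - 5 \cdot 0 \cdot 1 = \left(-5\right) 0 = 0$)
$x{\left(l \right)} = 3 - 2 l^{2}$ ($x{\left(l \right)} = 3 - \left(l + l\right) \left(l + 0\right) = 3 - 2 l l = 3 - 2 l^{2}$)
$\left(x{\left(-220 \right)} + \frac{1}{1056 + 5690}\right) \left(39730 - 9002\right) = \left(\left(3 - 2 \left(-220\right)^{2}\right) + \frac{1}{1056 + 5690}\right) \left(39730 - 9002\right) = \left(\left(3 - 96800\right) + \frac{1}{6746}\right) 30728 = \left(-96797 + \frac{1}{6746}\right) 30728 = \left(- \frac{652992561}{6746}\right) 30728 = - \frac{10032577707204}{3373}$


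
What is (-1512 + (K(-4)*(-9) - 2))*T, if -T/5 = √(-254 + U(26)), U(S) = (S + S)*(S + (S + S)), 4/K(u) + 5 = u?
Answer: 7550*√3802 ≈ 4.6554e+5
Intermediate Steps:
K(u) = 4/(-5 + u)
U(S) = 6*S² (U(S) = (2*S)*(S + 2*S) = (2*S)*(3*S) = 6*S²)
T = -5*√3802 (T = -5*√(-254 + 6*26²) = -5*√(-254 + 6*676) = -5*√(-254 + 4056) = -5*√3802 ≈ -308.30)
(-1512 + (K(-4)*(-9) - 2))*T = (-1512 + ((4/(-5 - 4))*(-9) - 2))*(-5*√3802) = (-1512 + ((4/(-9))*(-9) - 2))*(-5*√3802) = (-1512 + ((4*(-⅑))*(-9) - 2))*(-5*√3802) = (-1512 + (-4/9*(-9) - 2))*(-5*√3802) = (-1512 + (4 - 2))*(-5*√3802) = (-1512 + 2)*(-5*√3802) = -(-7550)*√3802 = 7550*√3802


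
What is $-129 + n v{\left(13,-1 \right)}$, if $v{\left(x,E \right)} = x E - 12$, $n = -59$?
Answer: $1346$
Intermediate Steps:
$v{\left(x,E \right)} = -12 + E x$ ($v{\left(x,E \right)} = E x - 12 = -12 + E x$)
$-129 + n v{\left(13,-1 \right)} = -129 - 59 \left(-12 - 13\right) = -129 - -1475 = -129 + 1475 = 1346$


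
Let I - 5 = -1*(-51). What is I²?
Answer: 3136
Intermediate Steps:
I = 56 (I = 5 - 1*(-51) = 5 + 51 = 56)
I² = 56² = 3136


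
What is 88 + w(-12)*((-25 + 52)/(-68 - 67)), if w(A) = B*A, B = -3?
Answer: 404/5 ≈ 80.800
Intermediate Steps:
w(A) = -3*A
88 + w(-12)*((-25 + 52)/(-68 - 67)) = 88 + (-3*(-12))*((-25 + 52)/(-68 - 67)) = 88 + 36*(27/(-135)) = 88 + 36*(27*(-1/135)) = 88 + 36*(-1/5) = 88 - 36/5 = 404/5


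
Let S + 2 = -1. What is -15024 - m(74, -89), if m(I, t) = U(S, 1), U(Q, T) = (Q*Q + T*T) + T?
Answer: -15035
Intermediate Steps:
S = -3 (S = -2 - 1 = -3)
U(Q, T) = T + Q² + T² (U(Q, T) = (Q² + T²) + T = T + Q² + T²)
m(I, t) = 11 (m(I, t) = 1 + (-3)² + 1² = 1 + 9 + 1 = 11)
-15024 - m(74, -89) = -15024 - 1*11 = -15024 - 11 = -15035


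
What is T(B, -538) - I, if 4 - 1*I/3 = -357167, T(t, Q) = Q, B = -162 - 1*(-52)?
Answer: -1072051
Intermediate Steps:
B = -110 (B = -162 + 52 = -110)
I = 1071513 (I = 12 - 3*(-357167) = 12 + 1071501 = 1071513)
T(B, -538) - I = -538 - 1*1071513 = -538 - 1071513 = -1072051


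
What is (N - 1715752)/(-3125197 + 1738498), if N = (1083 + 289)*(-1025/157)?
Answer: 90259788/72570581 ≈ 1.2438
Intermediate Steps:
N = -1406300/157 (N = 1372*(-1025*1/157) = 1372*(-1025/157) = -1406300/157 ≈ -8957.3)
(N - 1715752)/(-3125197 + 1738498) = (-1406300/157 - 1715752)/(-3125197 + 1738498) = -270779364/157/(-1386699) = -270779364/157*(-1/1386699) = 90259788/72570581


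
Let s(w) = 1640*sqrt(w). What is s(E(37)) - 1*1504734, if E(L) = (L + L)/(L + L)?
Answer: -1503094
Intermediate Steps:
E(L) = 1 (E(L) = (2*L)/((2*L)) = (2*L)*(1/(2*L)) = 1)
s(E(37)) - 1*1504734 = 1640*sqrt(1) - 1*1504734 = 1640*1 - 1504734 = 1640 - 1504734 = -1503094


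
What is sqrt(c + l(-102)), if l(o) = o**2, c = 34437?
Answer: sqrt(44841) ≈ 211.76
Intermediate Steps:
sqrt(c + l(-102)) = sqrt(34437 + (-102)**2) = sqrt(34437 + 10404) = sqrt(44841)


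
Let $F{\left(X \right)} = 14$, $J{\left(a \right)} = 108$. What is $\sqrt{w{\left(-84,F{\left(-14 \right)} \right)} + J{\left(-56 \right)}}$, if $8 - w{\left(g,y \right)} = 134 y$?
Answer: $4 i \sqrt{110} \approx 41.952 i$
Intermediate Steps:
$w{\left(g,y \right)} = 8 - 134 y$
$\sqrt{w{\left(-84,F{\left(-14 \right)} \right)} + J{\left(-56 \right)}} = \sqrt{\left(8 - 1876\right) + 108} = \sqrt{-1868 + 108} = \sqrt{-1760} = 4 i \sqrt{110}$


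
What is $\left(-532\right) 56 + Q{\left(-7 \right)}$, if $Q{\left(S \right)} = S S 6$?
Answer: $-29498$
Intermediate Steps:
$Q{\left(S \right)} = 6 S^{2}$ ($Q{\left(S \right)} = S^{2} \cdot 6 = 6 S^{2}$)
$\left(-532\right) 56 + Q{\left(-7 \right)} = \left(-532\right) 56 + 6 \left(-7\right)^{2} = -29792 + 6 \cdot 49 = -29792 + 294 = -29498$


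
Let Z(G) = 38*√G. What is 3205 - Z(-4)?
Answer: 3205 - 76*I ≈ 3205.0 - 76.0*I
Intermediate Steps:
3205 - Z(-4) = 3205 - 38*√(-4) = 3205 - 38*2*I = 3205 - 76*I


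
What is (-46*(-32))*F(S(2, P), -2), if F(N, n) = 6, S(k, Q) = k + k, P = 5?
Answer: 8832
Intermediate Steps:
S(k, Q) = 2*k
(-46*(-32))*F(S(2, P), -2) = -46*(-32)*6 = 1472*6 = 8832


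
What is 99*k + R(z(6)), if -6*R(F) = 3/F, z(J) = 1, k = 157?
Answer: 31085/2 ≈ 15543.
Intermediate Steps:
R(F) = -1/(2*F)
99*k + R(z(6)) = 99*157 - ½/1 = 15543 - ½*1 = 15543 - ½ = 31085/2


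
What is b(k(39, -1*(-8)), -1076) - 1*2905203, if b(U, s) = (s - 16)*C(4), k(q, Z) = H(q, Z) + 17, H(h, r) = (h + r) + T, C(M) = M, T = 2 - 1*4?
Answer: -2909571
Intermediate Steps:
T = -2 (T = 2 - 4 = -2)
H(h, r) = -2 + h + r (H(h, r) = (h + r) - 2 = -2 + h + r)
k(q, Z) = 15 + Z + q (k(q, Z) = (-2 + q + Z) + 17 = (-2 + Z + q) + 17 = 15 + Z + q)
b(U, s) = -64 + 4*s (b(U, s) = (s - 16)*4 = (-16 + s)*4 = -64 + 4*s)
b(k(39, -1*(-8)), -1076) - 1*2905203 = (-64 + 4*(-1076)) - 1*2905203 = (-64 - 4304) - 2905203 = -4368 - 2905203 = -2909571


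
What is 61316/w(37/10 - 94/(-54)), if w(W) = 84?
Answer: 15329/21 ≈ 729.95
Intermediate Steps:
61316/w(37/10 - 94/(-54)) = 61316/84 = 61316*(1/84) = 15329/21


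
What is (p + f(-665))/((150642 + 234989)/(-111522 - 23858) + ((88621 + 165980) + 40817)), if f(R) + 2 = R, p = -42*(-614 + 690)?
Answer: -522431420/39993303209 ≈ -0.013063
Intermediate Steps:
p = -3192 (p = -42*76 = -3192)
f(R) = -2 + R
(p + f(-665))/((150642 + 234989)/(-111522 - 23858) + ((88621 + 165980) + 40817)) = (-3192 + (-2 - 665))/((150642 + 234989)/(-111522 - 23858) + ((88621 + 165980) + 40817)) = (-3192 - 667)/(385631/(-135380) + (254601 + 40817)) = -3859/(385631*(-1/135380) + 295418) = -3859/(-385631/135380 + 295418) = -3859/39993303209/135380 = -3859*135380/39993303209 = -522431420/39993303209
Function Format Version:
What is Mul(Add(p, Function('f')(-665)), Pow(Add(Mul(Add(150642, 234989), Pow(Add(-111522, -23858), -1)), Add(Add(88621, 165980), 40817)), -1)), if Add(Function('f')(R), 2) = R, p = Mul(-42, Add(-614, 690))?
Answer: Rational(-522431420, 39993303209) ≈ -0.013063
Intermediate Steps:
p = -3192 (p = Mul(-42, 76) = -3192)
Function('f')(R) = Add(-2, R)
Mul(Add(p, Function('f')(-665)), Pow(Add(Mul(Add(150642, 234989), Pow(Add(-111522, -23858), -1)), Add(Add(88621, 165980), 40817)), -1)) = Mul(Add(-3192, Add(-2, -665)), Pow(Add(Mul(Add(150642, 234989), Pow(Add(-111522, -23858), -1)), Add(Add(88621, 165980), 40817)), -1)) = Mul(Add(-3192, -667), Pow(Add(Mul(385631, Pow(-135380, -1)), Add(254601, 40817)), -1)) = Mul(-3859, Pow(Add(Mul(385631, Rational(-1, 135380)), 295418), -1)) = Mul(-3859, Pow(Add(Rational(-385631, 135380), 295418), -1)) = Mul(-3859, Pow(Rational(39993303209, 135380), -1)) = Mul(-3859, Rational(135380, 39993303209)) = Rational(-522431420, 39993303209)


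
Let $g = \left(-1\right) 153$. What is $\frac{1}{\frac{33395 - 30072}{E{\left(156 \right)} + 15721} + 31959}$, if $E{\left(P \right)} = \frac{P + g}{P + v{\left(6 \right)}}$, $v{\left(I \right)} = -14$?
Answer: $\frac{2232385}{71345264081} \approx 3.129 \cdot 10^{-5}$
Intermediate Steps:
$g = -153$
$E{\left(P \right)} = \frac{-153 + P}{-14 + P}$ ($E{\left(P \right)} = \frac{P - 153}{P - 14} = \frac{-153 + P}{-14 + P}$)
$\frac{1}{\frac{33395 - 30072}{E{\left(156 \right)} + 15721} + 31959} = \frac{1}{\frac{33395 - 30072}{\frac{-153 + 156}{-14 + 156} + 15721} + 31959} = \frac{1}{\frac{3323}{\frac{1}{142} \cdot 3 + 15721} + 31959} = \frac{1}{\frac{3323}{\frac{3}{142} + 15721} + 31959} = \frac{1}{\frac{3323}{\frac{2232385}{142}} + 31959} = \frac{1}{3323 \cdot \frac{142}{2232385} + 31959} = \frac{1}{\frac{471866}{2232385} + 31959} = \frac{1}{\frac{71345264081}{2232385}} = \frac{2232385}{71345264081}$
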